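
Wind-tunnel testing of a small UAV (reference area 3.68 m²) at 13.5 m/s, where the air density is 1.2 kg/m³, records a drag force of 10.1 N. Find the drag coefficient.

From D = ½ρv²S·CD, rearranging gives CD = 2D/(ρv²S).
CD = 2 × 10.1 / (1.2 × 13.5² × 3.68) = 0.0251

CD = 0.0251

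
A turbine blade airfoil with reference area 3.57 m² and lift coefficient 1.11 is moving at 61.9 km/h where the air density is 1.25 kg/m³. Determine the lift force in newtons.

L = 732 N

Convert speed: v = 61.9 km/h ÷ 3.6 = 17.19 m/s.
L = ½ρv²S·CL = ½ × 1.25 × 17.19² × 3.57 × 1.11 = 732 N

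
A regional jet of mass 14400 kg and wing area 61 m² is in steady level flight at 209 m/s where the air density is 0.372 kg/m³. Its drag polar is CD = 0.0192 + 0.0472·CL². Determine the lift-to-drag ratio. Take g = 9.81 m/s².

Weight W = mg = 14400 × 9.81 = 1.4126×10^5 N; in level flight L = W.
Dynamic pressure q = 0.5 × 0.372 × 209² = 8125 Pa.
Required CL = L/(qS) = 1.4126×10^5/(8125·61) = 0.285.
CD = 0.0192 + 0.0472 × 0.285² = 0.02303.
L/D = CL/CD = 0.285 / 0.02303 = 12.4

L/D = 12.4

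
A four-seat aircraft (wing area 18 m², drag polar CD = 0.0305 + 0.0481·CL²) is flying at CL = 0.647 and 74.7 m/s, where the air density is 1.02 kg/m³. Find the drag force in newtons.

CD = 0.0305 + 0.0481 × 0.647² = 0.05064
D = ½ρv²S·CD = ½ × 1.02 × 74.7² × 18 × 0.05064 = 2590 N

D = 2590 N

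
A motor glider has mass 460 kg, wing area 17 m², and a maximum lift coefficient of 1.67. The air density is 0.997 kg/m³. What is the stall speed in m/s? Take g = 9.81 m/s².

V_stall = 17.9 m/s

Weight W = mg = 460 × 9.81 = 4513 N.
From L = ½ρV²S·CL,max = W: V_stall = √(2W/(ρSCL,max)) = √(2·4513/(0.997·17·1.67))
V_stall = √318.9 = 17.9 m/s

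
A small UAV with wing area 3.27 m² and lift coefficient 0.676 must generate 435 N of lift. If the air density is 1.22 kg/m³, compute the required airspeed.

L = ½ρv²S·CL ⇒ v = √(2L/(ρ·S·CL))
v = √(2 × 435 / (1.22 × 3.27 × 0.676)) = √322.6 = 18 m/s

v = 18 m/s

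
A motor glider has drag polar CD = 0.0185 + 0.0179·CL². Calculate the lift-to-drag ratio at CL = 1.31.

L/D = 26.6

CD = 0.0185 + 0.0179 × 1.31² = 0.04922
L/D = CL/CD = 1.31 / 0.04922 = 26.6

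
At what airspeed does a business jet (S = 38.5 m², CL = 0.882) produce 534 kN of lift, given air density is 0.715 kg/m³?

v = 210 m/s

L = ½ρv²S·CL ⇒ v = √(2L/(ρ·S·CL))
v = √(2 × 5.34×10^5 / (0.715 × 38.5 × 0.882)) = √43990 = 210 m/s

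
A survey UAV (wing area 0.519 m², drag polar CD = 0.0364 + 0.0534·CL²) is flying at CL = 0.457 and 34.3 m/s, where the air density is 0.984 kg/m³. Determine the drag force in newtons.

D = 14.3 N

CD = 0.0364 + 0.0534 × 0.457² = 0.04755
D = ½ρv²S·CD = ½ × 0.984 × 34.3² × 0.519 × 0.04755 = 14.3 N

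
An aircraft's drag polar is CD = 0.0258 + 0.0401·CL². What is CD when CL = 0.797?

CD = 0.0513

CD = 0.0258 + 0.0401 × 0.797² = 0.0258 + 0.02547 = 0.0513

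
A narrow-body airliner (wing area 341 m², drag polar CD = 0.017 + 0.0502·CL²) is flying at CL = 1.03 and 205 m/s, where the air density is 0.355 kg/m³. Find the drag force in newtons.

CD = 0.017 + 0.0502 × 1.03² = 0.07026
D = ½ρv²S·CD = ½ × 0.355 × 205² × 341 × 0.07026 = 1.79×10^5 N

D = 1.79×10^5 N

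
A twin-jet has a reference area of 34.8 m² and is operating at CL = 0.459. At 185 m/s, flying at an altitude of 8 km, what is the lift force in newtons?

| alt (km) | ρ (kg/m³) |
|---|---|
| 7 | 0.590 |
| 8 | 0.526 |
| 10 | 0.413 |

At 8 km, from the table: ρ = 0.526 kg/m³.
Dynamic pressure q = ½ρv² = ½ × 0.526 × 185² = 9001 Pa.
L = q·S·CL = 9001 × 34.8 × 0.459 = 1.44×10^5 N ≈ 144 kN

L = 1.44×10^5 N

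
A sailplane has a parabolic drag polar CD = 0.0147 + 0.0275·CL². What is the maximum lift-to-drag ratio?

For CD = CD0 + K·CL², (L/D)max occurs at CL* = √(CD0/K) and equals 1/(2√(K·CD0)).
(L/D)max = 1/(2√(0.0275 × 0.0147)) = 1/(2 × 0.02011) = 24.9

(L/D)max = 24.9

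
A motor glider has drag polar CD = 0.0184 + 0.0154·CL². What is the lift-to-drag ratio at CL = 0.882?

L/D = 29

CD = 0.0184 + 0.0154 × 0.882² = 0.03038
L/D = CL/CD = 0.882 / 0.03038 = 29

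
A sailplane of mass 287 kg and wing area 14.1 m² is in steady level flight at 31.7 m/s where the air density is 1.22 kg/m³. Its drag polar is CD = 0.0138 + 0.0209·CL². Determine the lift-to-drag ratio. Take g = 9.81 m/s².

L/D = 20.3

Level flight ⇒ L = W = m·g = 287 × 9.81 = 2815.5 N.
Dynamic pressure q = 0.5 × 1.22 × 31.7² = 613 Pa.
CL = W/(q·S) = 2815.5 / (613 × 14.1) = 0.3257.
CD = 0.0138 + 0.0209 × 0.3257² = 0.01602.
L/D = CL/CD = 0.3257 / 0.01602 = 20.3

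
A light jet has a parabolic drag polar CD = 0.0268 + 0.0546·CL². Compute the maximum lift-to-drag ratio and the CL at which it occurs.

(L/D)max = 13.1, at CL = 0.701

For CD = CD0 + K·CL², (L/D)max occurs at CL* = √(CD0/K) and equals 1/(2√(K·CD0)).
(L/D)max = 1/(2√(0.0546 × 0.0268)) = 1/(2 × 0.03825) = 13.1
CL* = √(0.0268/0.0546) = 0.701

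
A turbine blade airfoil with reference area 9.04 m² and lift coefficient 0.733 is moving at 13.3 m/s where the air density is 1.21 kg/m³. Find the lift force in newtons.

L = 709 N

Dynamic pressure q = ½ρv² = ½ × 1.21 × 13.3² = 107 Pa.
L = q·S·CL = 107 × 9.04 × 0.733 = 709 N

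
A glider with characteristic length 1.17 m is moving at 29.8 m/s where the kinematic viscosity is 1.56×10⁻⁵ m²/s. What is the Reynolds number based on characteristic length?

Re = v·c/ν = 29.8 × 1.17 / (1.56×10⁻⁵) = 2.23×10^6

Re = 2.23×10^6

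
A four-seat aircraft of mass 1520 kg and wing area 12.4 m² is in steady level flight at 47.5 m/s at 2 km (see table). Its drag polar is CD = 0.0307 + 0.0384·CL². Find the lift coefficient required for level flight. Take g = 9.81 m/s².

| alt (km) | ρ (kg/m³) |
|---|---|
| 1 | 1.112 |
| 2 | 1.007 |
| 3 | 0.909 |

At 2 km, from the table: ρ = 1.007 kg/m³.
Level flight ⇒ L = W = m·g = 1520 × 9.81 = 14911 N.
Dynamic pressure q = 0.5 × 1.007 × 47.5² = 1136 Pa.
CL = 2W/(ρv²S) = 2×14911/(1.007×47.5²×12.4) = 1.059.

CL = 1.06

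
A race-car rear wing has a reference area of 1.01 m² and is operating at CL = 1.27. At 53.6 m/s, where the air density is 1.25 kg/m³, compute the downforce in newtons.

Dynamic pressure q = ½ρv² = ½ × 1.25 × 53.6² = 1796 Pa.
L = q·S·CL = 1796 × 1.01 × 1.27 = 2300 N

L = 2300 N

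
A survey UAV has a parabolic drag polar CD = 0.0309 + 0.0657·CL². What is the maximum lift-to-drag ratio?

(L/D)max = 11.1

For CD = CD0 + K·CL², (L/D)max occurs at CL* = √(CD0/K) and equals 1/(2√(K·CD0)).
(L/D)max = 1/(2√(0.0657 × 0.0309)) = 1/(2 × 0.04506) = 11.1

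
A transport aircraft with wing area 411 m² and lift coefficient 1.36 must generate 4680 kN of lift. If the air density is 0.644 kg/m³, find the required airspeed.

L = ½ρv²S·CL ⇒ v = √(2L/(ρ·S·CL))
v = √(2 × 4.68×10^6 / (0.644 × 411 × 1.36)) = √26000 = 161 m/s

v = 161 m/s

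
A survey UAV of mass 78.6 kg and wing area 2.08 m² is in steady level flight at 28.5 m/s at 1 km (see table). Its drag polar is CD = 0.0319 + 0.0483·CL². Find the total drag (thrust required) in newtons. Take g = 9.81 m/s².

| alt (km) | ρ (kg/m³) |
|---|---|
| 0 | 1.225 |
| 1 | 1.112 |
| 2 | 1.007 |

D = 60.5 N

At 1 km, from the table: ρ = 1.112 kg/m³.
Weight W = mg = 78.6 × 9.81 = 771.07 N; in level flight L = W.
q = ½ρv² = ½ × 1.112 × 28.5² = 451.6 Pa.
CL = 2W/(ρv²S) = 2×771.07/(1.112×28.5²×2.08) = 0.8208.
CD = 0.0319 + 0.0483 × 0.8208² = 0.06444.
D = q·S·CD = 451.6 × 2.08 × 0.06444 = 60.54 N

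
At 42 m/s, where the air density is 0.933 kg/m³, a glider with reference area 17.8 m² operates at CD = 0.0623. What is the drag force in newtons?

D = ½ρv²S·CD = ½ × 0.933 × 42² × 17.8 × 0.0623 = 913 N

D = 913 N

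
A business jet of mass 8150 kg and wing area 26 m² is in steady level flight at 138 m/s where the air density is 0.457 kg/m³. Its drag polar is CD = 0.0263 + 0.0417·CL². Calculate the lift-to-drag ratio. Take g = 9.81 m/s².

Level flight ⇒ L = W = m·g = 8150 × 9.81 = 79952 N.
q = ½ρv² = ½ × 0.457 × 138² = 4352 Pa.
Required CL = L/(qS) = 79952/(4352·26) = 0.7067.
CD = 0.0263 + 0.0417 × 0.7067² = 0.04712.
L/D = CL/CD = 0.7067 / 0.04712 = 15

L/D = 15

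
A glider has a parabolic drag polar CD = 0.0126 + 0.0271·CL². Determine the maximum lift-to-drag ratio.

For CD = CD0 + K·CL², (L/D)max occurs at CL* = √(CD0/K) and equals 1/(2√(K·CD0)).
(L/D)max = 1/(2√(0.0271 × 0.0126)) = 1/(2 × 0.01848) = 27.1

(L/D)max = 27.1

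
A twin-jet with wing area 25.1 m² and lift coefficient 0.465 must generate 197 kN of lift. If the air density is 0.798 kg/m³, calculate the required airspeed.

L = ½ρv²S·CL ⇒ v = √(2L/(ρ·S·CL))
v = √(2 × 1.97×10^5 / (0.798 × 25.1 × 0.465)) = √42300 = 206 m/s

v = 206 m/s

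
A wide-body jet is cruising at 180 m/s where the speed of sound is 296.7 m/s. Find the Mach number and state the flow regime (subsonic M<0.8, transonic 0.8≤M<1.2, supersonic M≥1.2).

M = 0.607 (subsonic)

M = v/a = 180 / 296.7 = 0.607
M = 0.607 → subsonic.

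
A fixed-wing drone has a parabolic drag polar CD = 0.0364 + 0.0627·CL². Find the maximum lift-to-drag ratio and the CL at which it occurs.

For CD = CD0 + K·CL², (L/D)max occurs at CL* = √(CD0/K) and equals 1/(2√(K·CD0)).
(L/D)max = 1/(2√(0.0627 × 0.0364)) = 1/(2 × 0.04777) = 10.5
CL* = √(0.0364/0.0627) = 0.762

(L/D)max = 10.5, at CL = 0.762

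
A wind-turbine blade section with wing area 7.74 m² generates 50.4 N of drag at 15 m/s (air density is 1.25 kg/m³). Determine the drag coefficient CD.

From D = ½ρv²S·CD, rearranging gives CD = 2D/(ρv²S).
CD = 2 × 50.4 / (1.25 × 15² × 7.74) = 0.0463

CD = 0.0463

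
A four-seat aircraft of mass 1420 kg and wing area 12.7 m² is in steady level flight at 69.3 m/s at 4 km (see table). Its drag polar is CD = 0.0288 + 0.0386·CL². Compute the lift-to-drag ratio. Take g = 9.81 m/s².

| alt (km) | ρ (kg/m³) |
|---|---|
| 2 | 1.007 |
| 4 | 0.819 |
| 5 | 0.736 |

At 4 km, from the table: ρ = 0.819 kg/m³.
In steady level flight, lift balances weight: W = mg = 1420 × 9.81 = 13930 N.
q = ½ρv² = ½ × 0.819 × 69.3² = 1967 Pa.
CL = 2W/(ρv²S) = 2×13930/(0.819×69.3²×12.7) = 0.5577.
CD = 0.0288 + 0.0386 × 0.5577² = 0.04081.
L/D = CL/CD = 0.5577 / 0.04081 = 13.7

L/D = 13.7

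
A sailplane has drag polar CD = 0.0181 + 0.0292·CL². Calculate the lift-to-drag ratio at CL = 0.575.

L/D = 20.7

CD = 0.0181 + 0.0292 × 0.575² = 0.02775
L/D = CL/CD = 0.575 / 0.02775 = 20.7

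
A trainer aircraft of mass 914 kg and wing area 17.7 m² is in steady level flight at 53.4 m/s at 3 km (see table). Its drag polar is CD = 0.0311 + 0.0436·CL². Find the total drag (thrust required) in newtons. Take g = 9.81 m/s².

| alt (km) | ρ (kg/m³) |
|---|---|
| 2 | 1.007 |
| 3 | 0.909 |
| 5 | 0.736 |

D = 866 N

At 3 km, from the table: ρ = 0.909 kg/m³.
In steady level flight, lift balances weight: W = mg = 914 × 9.81 = 8966.3 N.
q = ½ρv² = ½ × 0.909 × 53.4² = 1296 Pa.
Required CL = L/(qS) = 8966.3/(1296·17.7) = 0.3909.
CD = 0.0311 + 0.0436 × 0.3909² = 0.03776.
D = q·S·CD = 1296 × 17.7 × 0.03776 = 866.2 N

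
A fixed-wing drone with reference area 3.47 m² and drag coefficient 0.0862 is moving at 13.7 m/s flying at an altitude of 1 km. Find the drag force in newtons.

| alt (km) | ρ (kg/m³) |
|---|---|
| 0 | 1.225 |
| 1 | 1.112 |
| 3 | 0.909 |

At 1 km, from the table: ρ = 1.112 kg/m³.
Dynamic pressure q = ½ρv² = ½ × 1.112 × 13.7² = 104.4 Pa.
D = q·S·CD = 104.4 × 3.47 × 0.0862 = 31.2 N

D = 31.2 N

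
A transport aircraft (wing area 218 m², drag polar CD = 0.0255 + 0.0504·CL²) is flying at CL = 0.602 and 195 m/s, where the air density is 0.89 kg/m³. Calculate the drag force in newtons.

CD = 0.0255 + 0.0504 × 0.602² = 0.04377
D = ½ρv²S·CD = ½ × 0.89 × 195² × 218 × 0.04377 = 1.61×10^5 N

D = 1.61×10^5 N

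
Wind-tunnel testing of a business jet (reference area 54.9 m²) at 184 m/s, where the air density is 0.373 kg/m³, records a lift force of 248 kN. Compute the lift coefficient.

From L = ½ρv²S·CL, rearranging gives CL = 2L/(ρv²S).
CL = 2 × 2.48×10^5 / (0.373 × 184² × 54.9) = 0.715

CL = 0.715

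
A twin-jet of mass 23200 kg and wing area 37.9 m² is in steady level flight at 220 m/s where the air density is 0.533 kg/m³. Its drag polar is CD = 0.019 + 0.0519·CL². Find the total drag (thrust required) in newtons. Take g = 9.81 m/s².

In steady level flight, lift balances weight: W = mg = 23200 × 9.81 = 2.2759×10^5 N.
Dynamic pressure q = 0.5 × 0.533 × 220² = 12900 Pa.
Required CL = L/(qS) = 2.2759×10^5/(12900·37.9) = 0.4656.
CD = 0.019 + 0.0519 × 0.4656² = 0.03025.
D = q·S·CD = 12900 × 37.9 × 0.03025 = 14790 N

D = 14800 N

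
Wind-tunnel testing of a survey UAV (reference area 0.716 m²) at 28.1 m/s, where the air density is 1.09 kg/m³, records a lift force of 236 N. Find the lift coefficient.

CL = 0.766

From L = ½ρv²S·CL, rearranging gives CL = 2L/(ρv²S).
CL = 2 × 236 / (1.09 × 28.1² × 0.716) = 0.766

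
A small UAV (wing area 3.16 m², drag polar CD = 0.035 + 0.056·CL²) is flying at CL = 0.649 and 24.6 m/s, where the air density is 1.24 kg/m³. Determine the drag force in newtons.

D = 69.5 N

CD = 0.035 + 0.056 × 0.649² = 0.05859
D = ½ρv²S·CD = ½ × 1.24 × 24.6² × 3.16 × 0.05859 = 69.5 N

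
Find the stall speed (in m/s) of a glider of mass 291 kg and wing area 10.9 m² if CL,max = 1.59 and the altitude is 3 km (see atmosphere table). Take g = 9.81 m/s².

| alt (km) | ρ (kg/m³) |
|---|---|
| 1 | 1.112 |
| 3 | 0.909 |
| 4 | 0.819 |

V_stall = 19 m/s

At 3 km, from the table: ρ = 0.909 kg/m³.
At stall, lift equals weight: L = W = m·g = 291 × 9.81 = 2855 N.
From L = ½ρV²S·CL,max = W: V_stall = √(2W/(ρSCL,max)) = √(2·2855/(0.909·10.9·1.59))
V_stall = √362.4 = 19 m/s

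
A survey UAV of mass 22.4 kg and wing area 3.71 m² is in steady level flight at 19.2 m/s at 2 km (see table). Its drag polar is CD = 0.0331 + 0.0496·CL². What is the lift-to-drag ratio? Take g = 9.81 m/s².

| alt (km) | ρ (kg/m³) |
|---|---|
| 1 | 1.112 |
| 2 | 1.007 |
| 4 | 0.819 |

At 2 km, from the table: ρ = 1.007 kg/m³.
Weight W = mg = 22.4 × 9.81 = 219.74 N; in level flight L = W.
q = ½ρv² = ½ × 1.007 × 19.2² = 185.6 Pa.
CL = 2W/(ρv²S) = 2×219.74/(1.007×19.2²×3.71) = 0.3191.
CD = 0.0331 + 0.0496 × 0.3191² = 0.03815.
L/D = CL/CD = 0.3191 / 0.03815 = 8.36

L/D = 8.36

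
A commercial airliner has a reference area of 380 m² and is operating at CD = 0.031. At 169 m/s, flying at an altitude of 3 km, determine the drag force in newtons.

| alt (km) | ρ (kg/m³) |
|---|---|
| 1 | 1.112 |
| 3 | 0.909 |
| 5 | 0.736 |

At 3 km, from the table: ρ = 0.909 kg/m³.
Dynamic pressure q = ½ρv² = ½ × 0.909 × 169² = 12980 Pa.
D = q·S·CD = 12980 × 380 × 0.031 = 1.53×10^5 N ≈ 153 kN

D = 1.53×10^5 N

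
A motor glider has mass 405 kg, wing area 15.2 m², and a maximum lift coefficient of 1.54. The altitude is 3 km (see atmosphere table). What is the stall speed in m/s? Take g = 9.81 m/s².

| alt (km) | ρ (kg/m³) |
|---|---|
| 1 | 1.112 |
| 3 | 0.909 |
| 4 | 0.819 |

At 3 km, from the table: ρ = 0.909 kg/m³.
Weight W = mg = 405 × 9.81 = 3973 N.
From L = ½ρV²S·CL,max = W: V_stall = √(2W/(ρSCL,max)) = √(2·3973/(0.909·15.2·1.54))
V_stall = √373.4 = 19.3 m/s

V_stall = 19.3 m/s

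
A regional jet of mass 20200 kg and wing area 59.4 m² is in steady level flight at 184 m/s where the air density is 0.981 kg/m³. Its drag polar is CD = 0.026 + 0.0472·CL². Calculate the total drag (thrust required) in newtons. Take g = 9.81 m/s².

Level flight ⇒ L = W = m·g = 20200 × 9.81 = 1.9816×10^5 N.
Dynamic pressure q = 0.5 × 0.981 × 184² = 16610 Pa.
CL = W/(q·S) = 1.9816×10^5 / (16610 × 59.4) = 0.2009.
CD = 0.026 + 0.0472 × 0.2009² = 0.0279.
D = q·S·CD = 16610 × 59.4 × 0.0279 = 27530 N

D = 27500 N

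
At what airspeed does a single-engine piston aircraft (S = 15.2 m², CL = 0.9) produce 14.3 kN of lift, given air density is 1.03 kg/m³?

L = ½ρv²S·CL ⇒ v = √(2L/(ρ·S·CL))
v = √(2 × 14300 / (1.03 × 15.2 × 0.9)) = √2030 = 45.1 m/s

v = 45.1 m/s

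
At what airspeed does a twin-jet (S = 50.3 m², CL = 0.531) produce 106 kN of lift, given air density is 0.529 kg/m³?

v = 122 m/s

L = ½ρv²S·CL ⇒ v = √(2L/(ρ·S·CL))
v = √(2 × 1.06×10^5 / (0.529 × 50.3 × 0.531)) = √15000 = 122 m/s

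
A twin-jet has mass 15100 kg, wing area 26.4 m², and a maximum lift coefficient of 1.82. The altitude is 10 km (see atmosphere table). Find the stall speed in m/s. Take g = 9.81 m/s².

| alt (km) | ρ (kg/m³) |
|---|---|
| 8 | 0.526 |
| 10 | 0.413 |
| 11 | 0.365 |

V_stall = 122 m/s

At 10 km, from the table: ρ = 0.413 kg/m³.
Weight W = mg = 15100 × 9.81 = 1.481×10^5 N.
From L = ½ρV²S·CL,max = W: V_stall = √(2W/(ρSCL,max)) = √(2·1.481×10^5/(0.413·26.4·1.82))
V_stall = √14930 = 122 m/s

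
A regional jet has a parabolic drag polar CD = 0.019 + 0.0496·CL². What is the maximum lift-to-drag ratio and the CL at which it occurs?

(L/D)max = 16.3, at CL = 0.619

For CD = CD0 + K·CL², (L/D)max occurs at CL* = √(CD0/K) and equals 1/(2√(K·CD0)).
(L/D)max = 1/(2√(0.0496 × 0.019)) = 1/(2 × 0.0307) = 16.3
CL* = √(0.019/0.0496) = 0.619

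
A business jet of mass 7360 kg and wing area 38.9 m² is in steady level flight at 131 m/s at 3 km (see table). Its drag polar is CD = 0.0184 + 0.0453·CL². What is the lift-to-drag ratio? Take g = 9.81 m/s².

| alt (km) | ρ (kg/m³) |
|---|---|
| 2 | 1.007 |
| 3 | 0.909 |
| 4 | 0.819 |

At 3 km, from the table: ρ = 0.909 kg/m³.
In steady level flight, lift balances weight: W = mg = 7360 × 9.81 = 72202 N.
q = ½ρv² = ½ × 0.909 × 131² = 7800 Pa.
Required CL = L/(qS) = 72202/(7800·38.9) = 0.238.
CD = 0.0184 + 0.0453 × 0.238² = 0.02097.
L/D = CL/CD = 0.238 / 0.02097 = 11.4

L/D = 11.4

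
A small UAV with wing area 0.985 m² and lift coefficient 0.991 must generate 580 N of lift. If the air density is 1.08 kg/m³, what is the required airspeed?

L = ½ρv²S·CL ⇒ v = √(2L/(ρ·S·CL))
v = √(2 × 580 / (1.08 × 0.985 × 0.991)) = √1100 = 33.2 m/s

v = 33.2 m/s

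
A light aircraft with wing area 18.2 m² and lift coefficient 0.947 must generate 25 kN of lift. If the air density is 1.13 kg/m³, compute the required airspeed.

L = ½ρv²S·CL ⇒ v = √(2L/(ρ·S·CL))
v = √(2 × 25000 / (1.13 × 18.2 × 0.947)) = √2567 = 50.7 m/s

v = 50.7 m/s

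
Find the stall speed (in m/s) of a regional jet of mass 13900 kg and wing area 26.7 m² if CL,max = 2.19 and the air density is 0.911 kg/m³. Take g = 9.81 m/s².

V_stall = 71.6 m/s

At stall, lift equals weight: L = W = m·g = 13900 × 9.81 = 1.364×10^5 N.
V_stall = √(2W/(ρ·S·CL,max)) = √(2 × 1.364×10^5 / (0.911 × 26.7 × 2.19))
V_stall = √5120 = 71.6 m/s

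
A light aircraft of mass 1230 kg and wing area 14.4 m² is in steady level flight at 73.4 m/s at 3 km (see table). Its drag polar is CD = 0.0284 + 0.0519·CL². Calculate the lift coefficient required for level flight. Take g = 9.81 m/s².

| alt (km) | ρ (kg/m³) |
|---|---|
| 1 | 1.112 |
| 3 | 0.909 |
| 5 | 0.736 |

At 3 km, from the table: ρ = 0.909 kg/m³.
Level flight ⇒ L = W = m·g = 1230 × 9.81 = 12066 N.
Dynamic pressure q = 0.5 × 0.909 × 73.4² = 2449 Pa.
CL = 2W/(ρv²S) = 2×12066/(0.909×73.4²×14.4) = 0.3422.

CL = 0.342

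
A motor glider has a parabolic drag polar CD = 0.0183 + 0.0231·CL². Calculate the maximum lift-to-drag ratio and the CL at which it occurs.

(L/D)max = 24.3, at CL = 0.89

For CD = CD0 + K·CL², (L/D)max occurs at CL* = √(CD0/K) and equals 1/(2√(K·CD0)).
(L/D)max = 1/(2√(0.0231 × 0.0183)) = 1/(2 × 0.02056) = 24.3
CL* = √(0.0183/0.0231) = 0.89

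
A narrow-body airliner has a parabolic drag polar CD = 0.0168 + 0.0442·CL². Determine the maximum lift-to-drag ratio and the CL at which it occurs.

(L/D)max = 18.3, at CL = 0.617

For CD = CD0 + K·CL², (L/D)max occurs at CL* = √(CD0/K) and equals 1/(2√(K·CD0)).
(L/D)max = 1/(2√(0.0442 × 0.0168)) = 1/(2 × 0.02725) = 18.3
CL* = √(0.0168/0.0442) = 0.617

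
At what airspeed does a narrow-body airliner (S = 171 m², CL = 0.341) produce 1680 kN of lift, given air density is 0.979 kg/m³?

L = ½ρv²S·CL ⇒ v = √(2L/(ρ·S·CL))
v = √(2 × 1.68×10^6 / (0.979 × 171 × 0.341)) = √58860 = 243 m/s

v = 243 m/s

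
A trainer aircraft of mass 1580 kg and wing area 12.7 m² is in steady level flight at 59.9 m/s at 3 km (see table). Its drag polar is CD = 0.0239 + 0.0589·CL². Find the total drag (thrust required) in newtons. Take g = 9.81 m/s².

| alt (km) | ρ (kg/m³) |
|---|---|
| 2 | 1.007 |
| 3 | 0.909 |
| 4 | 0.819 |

At 3 km, from the table: ρ = 0.909 kg/m³.
Weight W = mg = 1580 × 9.81 = 15500 N; in level flight L = W.
Dynamic pressure q = 0.5 × 0.909 × 59.9² = 1631 Pa.
CL = W/(q·S) = 15500 / (1631 × 12.7) = 0.7484.
CD = 0.0239 + 0.0589 × 0.7484² = 0.05689.
D = q·S·CD = 1631 × 12.7 × 0.05689 = 1178 N

D = 1180 N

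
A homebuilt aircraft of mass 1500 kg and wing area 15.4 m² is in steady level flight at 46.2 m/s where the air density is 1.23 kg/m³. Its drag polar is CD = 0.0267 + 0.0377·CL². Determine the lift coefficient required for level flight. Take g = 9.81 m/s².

CL = 0.728

Weight W = mg = 1500 × 9.81 = 14715 N; in level flight L = W.
Dynamic pressure q = 0.5 × 1.23 × 46.2² = 1313 Pa.
CL = 2W/(ρv²S) = 2×14715/(1.23×46.2²×15.4) = 0.7279.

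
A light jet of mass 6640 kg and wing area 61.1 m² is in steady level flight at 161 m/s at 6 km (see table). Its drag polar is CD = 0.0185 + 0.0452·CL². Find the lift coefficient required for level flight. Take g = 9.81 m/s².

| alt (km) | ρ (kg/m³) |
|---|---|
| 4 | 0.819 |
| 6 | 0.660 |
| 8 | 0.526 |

CL = 0.125

At 6 km, from the table: ρ = 0.660 kg/m³.
Weight W = mg = 6640 × 9.81 = 65138 N; in level flight L = W.
Dynamic pressure q = 0.5 × 0.66 × 161² = 8554 Pa.
Required CL = L/(qS) = 65138/(8554·61.1) = 0.1246.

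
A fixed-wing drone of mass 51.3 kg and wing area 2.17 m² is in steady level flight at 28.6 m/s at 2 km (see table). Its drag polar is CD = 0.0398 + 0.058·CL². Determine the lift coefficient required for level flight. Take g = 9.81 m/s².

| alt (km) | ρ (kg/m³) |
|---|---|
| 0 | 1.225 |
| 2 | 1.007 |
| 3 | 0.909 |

CL = 0.563

At 2 km, from the table: ρ = 1.007 kg/m³.
Weight W = mg = 51.3 × 9.81 = 503.25 N; in level flight L = W.
Dynamic pressure q = 0.5 × 1.007 × 28.6² = 411.8 Pa.
CL = W/(q·S) = 503.25 / (411.8 × 2.17) = 0.5631.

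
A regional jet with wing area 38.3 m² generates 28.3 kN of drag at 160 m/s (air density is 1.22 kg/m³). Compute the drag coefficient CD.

From D = ½ρv²S·CD, rearranging gives CD = 2D/(ρv²S).
CD = 2 × 28300 / (1.22 × 160² × 38.3) = 0.0473

CD = 0.0473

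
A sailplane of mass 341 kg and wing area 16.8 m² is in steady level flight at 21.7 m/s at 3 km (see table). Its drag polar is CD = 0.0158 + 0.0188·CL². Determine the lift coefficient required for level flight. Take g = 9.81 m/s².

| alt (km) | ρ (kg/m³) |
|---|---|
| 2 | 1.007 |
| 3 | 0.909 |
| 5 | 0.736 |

CL = 0.93

At 3 km, from the table: ρ = 0.909 kg/m³.
In steady level flight, lift balances weight: W = mg = 341 × 9.81 = 3345.2 N.
q = ½ρv² = ½ × 0.909 × 21.7² = 214 Pa.
Required CL = L/(qS) = 3345.2/(214·16.8) = 0.9304.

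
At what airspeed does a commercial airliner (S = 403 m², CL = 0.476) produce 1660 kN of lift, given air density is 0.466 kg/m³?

L = ½ρv²S·CL ⇒ v = √(2L/(ρ·S·CL))
v = √(2 × 1.66×10^6 / (0.466 × 403 × 0.476)) = √37140 = 193 m/s

v = 193 m/s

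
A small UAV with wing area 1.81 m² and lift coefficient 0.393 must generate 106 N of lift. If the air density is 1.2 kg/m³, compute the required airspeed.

v = 15.8 m/s

L = ½ρv²S·CL ⇒ v = √(2L/(ρ·S·CL))
v = √(2 × 106 / (1.2 × 1.81 × 0.393)) = √248.4 = 15.8 m/s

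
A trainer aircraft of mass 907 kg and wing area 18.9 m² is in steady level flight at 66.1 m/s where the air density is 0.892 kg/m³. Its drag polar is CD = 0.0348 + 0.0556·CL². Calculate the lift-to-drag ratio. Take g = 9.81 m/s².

Weight W = mg = 907 × 9.81 = 8897.7 N; in level flight L = W.
Dynamic pressure q = 0.5 × 0.892 × 66.1² = 1949 Pa.
CL = W/(q·S) = 8897.7 / (1949 × 18.9) = 0.2416.
CD = 0.0348 + 0.0556 × 0.2416² = 0.03805.
L/D = CL/CD = 0.2416 / 0.03805 = 6.35

L/D = 6.35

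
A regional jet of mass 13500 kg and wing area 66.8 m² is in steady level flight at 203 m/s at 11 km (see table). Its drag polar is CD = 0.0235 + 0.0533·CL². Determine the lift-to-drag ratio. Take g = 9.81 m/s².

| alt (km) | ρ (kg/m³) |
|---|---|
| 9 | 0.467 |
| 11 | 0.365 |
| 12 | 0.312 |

L/D = 9.69

At 11 km, from the table: ρ = 0.365 kg/m³.
In steady level flight, lift balances weight: W = mg = 13500 × 9.81 = 1.3244×10^5 N.
q = ½ρv² = ½ × 0.365 × 203² = 7521 Pa.
Required CL = L/(qS) = 1.3244×10^5/(7521·66.8) = 0.2636.
CD = 0.0235 + 0.0533 × 0.2636² = 0.0272.
L/D = CL/CD = 0.2636 / 0.0272 = 9.69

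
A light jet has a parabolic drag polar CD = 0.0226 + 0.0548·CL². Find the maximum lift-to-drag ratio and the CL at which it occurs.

(L/D)max = 14.2, at CL = 0.642

For CD = CD0 + K·CL², (L/D)max occurs at CL* = √(CD0/K) and equals 1/(2√(K·CD0)).
(L/D)max = 1/(2√(0.0548 × 0.0226)) = 1/(2 × 0.03519) = 14.2
CL* = √(0.0226/0.0548) = 0.642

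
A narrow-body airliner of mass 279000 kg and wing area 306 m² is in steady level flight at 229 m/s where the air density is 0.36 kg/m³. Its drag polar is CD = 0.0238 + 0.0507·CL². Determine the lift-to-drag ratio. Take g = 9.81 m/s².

Level flight ⇒ L = W = m·g = 279000 × 9.81 = 2.737×10^6 N.
q = ½ρv² = ½ × 0.36 × 229² = 9439 Pa.
CL = W/(q·S) = 2.737×10^6 / (9439 × 306) = 0.9476.
CD = 0.0238 + 0.0507 × 0.9476² = 0.06932.
L/D = CL/CD = 0.9476 / 0.06932 = 13.7

L/D = 13.7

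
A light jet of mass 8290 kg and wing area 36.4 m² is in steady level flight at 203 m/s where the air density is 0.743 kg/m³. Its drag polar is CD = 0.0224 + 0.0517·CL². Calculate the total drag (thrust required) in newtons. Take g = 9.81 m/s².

D = 13100 N

Weight W = mg = 8290 × 9.81 = 81325 N; in level flight L = W.
q = ½ρv² = ½ × 0.743 × 203² = 15310 Pa.
CL = W/(q·S) = 81325 / (15310 × 36.4) = 0.1459.
CD = 0.0224 + 0.0517 × 0.1459² = 0.0235.
D = q·S·CD = 15310 × 36.4 × 0.0235 = 13100 N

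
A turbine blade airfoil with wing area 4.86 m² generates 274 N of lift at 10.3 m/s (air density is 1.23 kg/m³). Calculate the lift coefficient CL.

From L = ½ρv²S·CL, rearranging gives CL = 2L/(ρv²S).
CL = 2 × 274 / (1.23 × 10.3² × 4.86) = 0.864

CL = 0.864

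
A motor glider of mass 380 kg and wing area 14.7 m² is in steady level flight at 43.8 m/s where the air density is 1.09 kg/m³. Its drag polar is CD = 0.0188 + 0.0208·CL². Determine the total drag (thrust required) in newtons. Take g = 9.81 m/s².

D = 308 N

Level flight ⇒ L = W = m·g = 380 × 9.81 = 3727.8 N.
Dynamic pressure q = 0.5 × 1.09 × 43.8² = 1046 Pa.
Required CL = L/(qS) = 3727.8/(1046·14.7) = 0.2425.
CD = 0.0188 + 0.0208 × 0.2425² = 0.02002.
D = q·S·CD = 1046 × 14.7 × 0.02002 = 307.8 N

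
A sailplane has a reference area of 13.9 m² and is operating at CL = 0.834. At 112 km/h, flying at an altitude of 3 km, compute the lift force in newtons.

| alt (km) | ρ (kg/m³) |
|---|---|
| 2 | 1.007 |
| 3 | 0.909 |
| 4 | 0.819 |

L = 5100 N

At 3 km, from the table: ρ = 0.909 kg/m³.
Convert speed: v = 112 km/h ÷ 3.6 = 31.11 m/s.
L = ½ρv²S·CL = ½ × 0.909 × 31.11² × 13.9 × 0.834 = 5100 N ≈ 5.1 kN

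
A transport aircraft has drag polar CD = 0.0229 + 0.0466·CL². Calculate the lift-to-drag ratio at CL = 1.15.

L/D = 13.6

CD = 0.0229 + 0.0466 × 1.15² = 0.08453
L/D = CL/CD = 1.15 / 0.08453 = 13.6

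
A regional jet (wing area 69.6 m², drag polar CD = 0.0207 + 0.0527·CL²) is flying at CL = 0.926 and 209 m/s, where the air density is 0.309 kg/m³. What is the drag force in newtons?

D = 30900 N

CD = 0.0207 + 0.0527 × 0.926² = 0.06589
D = ½ρv²S·CD = ½ × 0.309 × 209² × 69.6 × 0.06589 = 30900 N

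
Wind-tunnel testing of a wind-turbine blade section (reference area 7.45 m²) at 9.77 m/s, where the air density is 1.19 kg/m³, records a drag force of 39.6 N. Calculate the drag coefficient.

From D = ½ρv²S·CD, rearranging gives CD = 2D/(ρv²S).
CD = 2 × 39.6 / (1.19 × 9.77² × 7.45) = 0.0936

CD = 0.0936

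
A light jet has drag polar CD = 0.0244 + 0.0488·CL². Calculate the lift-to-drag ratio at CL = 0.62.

L/D = 14.4

CD = 0.0244 + 0.0488 × 0.62² = 0.04316
L/D = CL/CD = 0.62 / 0.04316 = 14.4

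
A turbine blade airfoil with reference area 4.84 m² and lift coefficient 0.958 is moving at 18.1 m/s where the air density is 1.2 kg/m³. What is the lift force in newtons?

L = 911 N

Dynamic pressure q = ½ρv² = ½ × 1.2 × 18.1² = 196.6 Pa.
L = q·S·CL = 196.6 × 4.84 × 0.958 = 911 N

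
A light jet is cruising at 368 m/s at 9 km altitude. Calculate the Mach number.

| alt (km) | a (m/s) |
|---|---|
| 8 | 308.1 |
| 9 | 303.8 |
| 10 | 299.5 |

At 9 km, from the table: a = 303.8 m/s.
M = v/a = 368 / 303.8 = 1.21

M = 1.21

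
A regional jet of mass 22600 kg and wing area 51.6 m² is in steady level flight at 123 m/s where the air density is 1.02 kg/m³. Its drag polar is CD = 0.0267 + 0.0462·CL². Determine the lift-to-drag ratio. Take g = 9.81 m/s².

L/D = 13.6

Weight W = mg = 22600 × 9.81 = 2.2171×10^5 N; in level flight L = W.
Dynamic pressure q = 0.5 × 1.02 × 123² = 7716 Pa.
Required CL = L/(qS) = 2.2171×10^5/(7716·51.6) = 0.5569.
CD = 0.0267 + 0.0462 × 0.5569² = 0.04103.
L/D = CL/CD = 0.5569 / 0.04103 = 13.6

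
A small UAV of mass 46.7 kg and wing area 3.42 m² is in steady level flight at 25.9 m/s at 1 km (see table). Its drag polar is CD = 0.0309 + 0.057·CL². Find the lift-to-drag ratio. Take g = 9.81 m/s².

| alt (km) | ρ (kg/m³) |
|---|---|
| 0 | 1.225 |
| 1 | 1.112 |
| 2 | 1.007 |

L/D = 9.39

At 1 km, from the table: ρ = 1.112 kg/m³.
In steady level flight, lift balances weight: W = mg = 46.7 × 9.81 = 458.13 N.
Dynamic pressure q = 0.5 × 1.112 × 25.9² = 373 Pa.
CL = W/(q·S) = 458.13 / (373 × 3.42) = 0.3592.
CD = 0.0309 + 0.057 × 0.3592² = 0.03825.
L/D = CL/CD = 0.3592 / 0.03825 = 9.39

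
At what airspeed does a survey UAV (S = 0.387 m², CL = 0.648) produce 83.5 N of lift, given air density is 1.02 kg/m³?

L = ½ρv²S·CL ⇒ v = √(2L/(ρ·S·CL))
v = √(2 × 83.5 / (1.02 × 0.387 × 0.648)) = √652.9 = 25.6 m/s

v = 25.6 m/s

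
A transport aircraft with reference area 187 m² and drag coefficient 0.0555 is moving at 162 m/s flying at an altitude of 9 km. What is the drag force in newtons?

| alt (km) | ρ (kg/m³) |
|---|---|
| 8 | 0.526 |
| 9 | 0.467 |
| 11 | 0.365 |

D = 63600 N

At 9 km, from the table: ρ = 0.467 kg/m³.
Dynamic pressure q = ½ρv² = ½ × 0.467 × 162² = 6128 Pa.
D = q·S·CD = 6128 × 187 × 0.0555 = 63600 N ≈ 63.6 kN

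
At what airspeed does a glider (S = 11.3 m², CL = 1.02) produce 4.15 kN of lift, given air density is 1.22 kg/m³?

L = ½ρv²S·CL ⇒ v = √(2L/(ρ·S·CL))
v = √(2 × 4150 / (1.22 × 11.3 × 1.02)) = √590.3 = 24.3 m/s

v = 24.3 m/s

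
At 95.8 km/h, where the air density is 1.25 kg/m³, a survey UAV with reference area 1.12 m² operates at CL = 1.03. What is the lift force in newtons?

Convert speed: v = 95.8 km/h ÷ 3.6 = 26.61 m/s.
L = ½ρv²S·CL = ½ × 1.25 × 26.61² × 1.12 × 1.03 = 511 N

L = 511 N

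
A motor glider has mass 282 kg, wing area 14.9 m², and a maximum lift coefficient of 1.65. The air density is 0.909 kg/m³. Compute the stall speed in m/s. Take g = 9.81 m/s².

Stall occurs when L = W at CL,max. W = mg = 282 × 9.81 = 2766 N.
From L = ½ρV²S·CL,max = W: V_stall = √(2W/(ρSCL,max)) = √(2·2766/(0.909·14.9·1.65))
V_stall = √247.6 = 15.7 m/s

V_stall = 15.7 m/s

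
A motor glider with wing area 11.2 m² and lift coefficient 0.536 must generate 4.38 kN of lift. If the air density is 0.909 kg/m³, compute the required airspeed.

v = 40.1 m/s

L = ½ρv²S·CL ⇒ v = √(2L/(ρ·S·CL))
v = √(2 × 4380 / (0.909 × 11.2 × 0.536)) = √1605 = 40.1 m/s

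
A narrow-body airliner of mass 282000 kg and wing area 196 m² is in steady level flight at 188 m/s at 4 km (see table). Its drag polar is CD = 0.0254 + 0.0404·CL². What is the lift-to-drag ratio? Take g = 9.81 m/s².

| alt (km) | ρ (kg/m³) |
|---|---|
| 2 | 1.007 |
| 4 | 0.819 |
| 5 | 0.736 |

At 4 km, from the table: ρ = 0.819 kg/m³.
Weight W = mg = 282000 × 9.81 = 2.7664×10^6 N; in level flight L = W.
Dynamic pressure q = 0.5 × 0.819 × 188² = 14470 Pa.
CL = 2W/(ρv²S) = 2×2.7664×10^6/(0.819×188²×196) = 0.9752.
CD = 0.0254 + 0.0404 × 0.9752² = 0.06382.
L/D = CL/CD = 0.9752 / 0.06382 = 15.3

L/D = 15.3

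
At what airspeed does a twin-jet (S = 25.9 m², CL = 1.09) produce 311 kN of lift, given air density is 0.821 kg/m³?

L = ½ρv²S·CL ⇒ v = √(2L/(ρ·S·CL))
v = √(2 × 3.11×10^5 / (0.821 × 25.9 × 1.09)) = √26840 = 164 m/s

v = 164 m/s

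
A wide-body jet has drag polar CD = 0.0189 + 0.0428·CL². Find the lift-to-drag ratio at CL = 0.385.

L/D = 15.3

CD = 0.0189 + 0.0428 × 0.385² = 0.02524
L/D = CL/CD = 0.385 / 0.02524 = 15.3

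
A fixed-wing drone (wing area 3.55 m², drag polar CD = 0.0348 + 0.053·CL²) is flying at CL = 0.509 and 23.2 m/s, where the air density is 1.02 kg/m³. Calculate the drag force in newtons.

D = 47.3 N

CD = 0.0348 + 0.053 × 0.509² = 0.04853
D = ½ρv²S·CD = ½ × 1.02 × 23.2² × 3.55 × 0.04853 = 47.3 N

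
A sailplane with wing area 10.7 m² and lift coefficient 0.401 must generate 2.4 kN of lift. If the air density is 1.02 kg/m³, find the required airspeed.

L = ½ρv²S·CL ⇒ v = √(2L/(ρ·S·CL))
v = √(2 × 2400 / (1.02 × 10.7 × 0.401)) = √1097 = 33.1 m/s

v = 33.1 m/s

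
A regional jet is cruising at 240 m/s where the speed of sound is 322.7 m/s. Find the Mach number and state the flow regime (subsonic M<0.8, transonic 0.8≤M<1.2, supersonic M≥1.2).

M = v/a = 240 / 322.7 = 0.744
M = 0.744 → subsonic.

M = 0.744 (subsonic)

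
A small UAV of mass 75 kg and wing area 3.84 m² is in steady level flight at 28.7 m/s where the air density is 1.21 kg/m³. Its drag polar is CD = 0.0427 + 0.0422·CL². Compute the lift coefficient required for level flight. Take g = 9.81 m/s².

In steady level flight, lift balances weight: W = mg = 75 × 9.81 = 735.75 N.
Dynamic pressure q = 0.5 × 1.21 × 28.7² = 498.3 Pa.
Required CL = L/(qS) = 735.75/(498.3·3.84) = 0.3845.

CL = 0.384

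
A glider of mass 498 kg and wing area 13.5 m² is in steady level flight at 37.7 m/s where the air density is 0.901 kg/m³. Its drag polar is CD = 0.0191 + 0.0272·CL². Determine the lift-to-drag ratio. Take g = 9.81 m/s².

Level flight ⇒ L = W = m·g = 498 × 9.81 = 4885.4 N.
Dynamic pressure q = 0.5 × 0.901 × 37.7² = 640.3 Pa.
Required CL = L/(qS) = 4885.4/(640.3·13.5) = 0.5652.
CD = 0.0191 + 0.0272 × 0.5652² = 0.02779.
L/D = CL/CD = 0.5652 / 0.02779 = 20.3

L/D = 20.3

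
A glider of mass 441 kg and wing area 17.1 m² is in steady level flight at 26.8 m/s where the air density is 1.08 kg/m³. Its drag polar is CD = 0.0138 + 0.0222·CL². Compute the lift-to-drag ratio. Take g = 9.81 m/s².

L/D = 28.1

Weight W = mg = 441 × 9.81 = 4326.2 N; in level flight L = W.
q = ½ρv² = ½ × 1.08 × 26.8² = 387.8 Pa.
CL = 2W/(ρv²S) = 2×4326.2/(1.08×26.8²×17.1) = 0.6523.
CD = 0.0138 + 0.0222 × 0.6523² = 0.02325.
L/D = CL/CD = 0.6523 / 0.02325 = 28.1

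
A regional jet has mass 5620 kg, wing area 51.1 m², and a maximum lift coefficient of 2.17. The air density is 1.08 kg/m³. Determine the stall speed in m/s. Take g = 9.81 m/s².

V_stall = 30.3 m/s

Weight W = mg = 5620 × 9.81 = 55130 N.
V_stall = √(2W/(ρ·S·CL,max)) = √(2 × 55130 / (1.08 × 51.1 × 2.17))
V_stall = √920.7 = 30.3 m/s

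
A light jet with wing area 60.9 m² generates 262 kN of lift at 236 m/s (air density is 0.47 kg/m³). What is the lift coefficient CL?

From L = ½ρv²S·CL, rearranging gives CL = 2L/(ρv²S).
CL = 2 × 2.62×10^5 / (0.47 × 236² × 60.9) = 0.329

CL = 0.329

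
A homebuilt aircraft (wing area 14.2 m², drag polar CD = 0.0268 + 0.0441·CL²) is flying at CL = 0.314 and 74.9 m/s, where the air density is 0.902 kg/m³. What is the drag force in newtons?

D = 1120 N

CD = 0.0268 + 0.0441 × 0.314² = 0.03115
D = ½ρv²S·CD = ½ × 0.902 × 74.9² × 14.2 × 0.03115 = 1120 N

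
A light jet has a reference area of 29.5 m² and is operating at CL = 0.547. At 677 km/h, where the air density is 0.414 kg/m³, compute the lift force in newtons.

L = 1.18×10^5 N

Convert speed: v = 677 km/h ÷ 3.6 = 188.1 m/s.
Dynamic pressure q = ½ρv² = ½ × 0.414 × 188.1² = 7321 Pa.
L = q·S·CL = 7321 × 29.5 × 0.547 = 1.18×10^5 N ≈ 118 kN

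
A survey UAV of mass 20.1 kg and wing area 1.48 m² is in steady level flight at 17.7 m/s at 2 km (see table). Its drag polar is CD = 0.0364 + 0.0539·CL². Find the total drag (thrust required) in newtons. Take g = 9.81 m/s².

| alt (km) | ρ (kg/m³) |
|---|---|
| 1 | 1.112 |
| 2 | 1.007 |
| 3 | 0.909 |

At 2 km, from the table: ρ = 1.007 kg/m³.
In steady level flight, lift balances weight: W = mg = 20.1 × 9.81 = 197.18 N.
Dynamic pressure q = 0.5 × 1.007 × 17.7² = 157.7 Pa.
Required CL = L/(qS) = 197.18/(157.7·1.48) = 0.8446.
CD = 0.0364 + 0.0539 × 0.8446² = 0.07485.
D = q·S·CD = 157.7 × 1.48 × 0.07485 = 17.47 N

D = 17.5 N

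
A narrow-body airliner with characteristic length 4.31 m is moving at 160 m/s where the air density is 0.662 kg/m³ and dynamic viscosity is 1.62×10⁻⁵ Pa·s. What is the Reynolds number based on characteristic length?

Re = ρ·v·c/μ = 0.662 × 160 × 4.31 / (1.62×10⁻⁵) = 2.82×10^7

Re = 2.82×10^7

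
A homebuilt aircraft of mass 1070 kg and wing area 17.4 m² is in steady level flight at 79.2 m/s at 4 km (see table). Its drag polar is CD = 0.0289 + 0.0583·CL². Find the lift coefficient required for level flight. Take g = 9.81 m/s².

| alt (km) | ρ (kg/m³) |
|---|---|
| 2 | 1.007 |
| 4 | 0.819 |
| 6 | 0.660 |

CL = 0.235

At 4 km, from the table: ρ = 0.819 kg/m³.
In steady level flight, lift balances weight: W = mg = 1070 × 9.81 = 10497 N.
Dynamic pressure q = 0.5 × 0.819 × 79.2² = 2569 Pa.
CL = 2W/(ρv²S) = 2×10497/(0.819×79.2²×17.4) = 0.2349.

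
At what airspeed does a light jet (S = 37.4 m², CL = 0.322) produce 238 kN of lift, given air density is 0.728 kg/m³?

L = ½ρv²S·CL ⇒ v = √(2L/(ρ·S·CL))
v = √(2 × 2.38×10^5 / (0.728 × 37.4 × 0.322)) = √54290 = 233 m/s

v = 233 m/s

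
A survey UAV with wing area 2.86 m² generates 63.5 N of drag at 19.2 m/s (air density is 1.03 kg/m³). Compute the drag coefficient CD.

CD = 0.117

From D = ½ρv²S·CD, rearranging gives CD = 2D/(ρv²S).
CD = 2 × 63.5 / (1.03 × 19.2² × 2.86) = 0.117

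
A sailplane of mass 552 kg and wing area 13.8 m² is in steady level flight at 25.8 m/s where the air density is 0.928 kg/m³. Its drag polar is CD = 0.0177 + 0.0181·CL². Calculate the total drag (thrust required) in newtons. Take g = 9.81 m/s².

D = 200 N

Weight W = mg = 552 × 9.81 = 5415.1 N; in level flight L = W.
q = ½ρv² = ½ × 0.928 × 25.8² = 308.9 Pa.
Required CL = L/(qS) = 5415.1/(308.9·13.8) = 1.27.
CD = 0.0177 + 0.0181 × 1.27² = 0.04692.
D = q·S·CD = 308.9 × 13.8 × 0.04692 = 200 N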